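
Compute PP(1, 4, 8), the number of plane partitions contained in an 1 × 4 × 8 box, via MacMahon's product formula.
PP(1, 4, 8) = 495

Evaluate the triple product over i = 1..1, j = 1..4, k = 1..8. The factors are (2/1) · (3/2) · (4/3) · (5/4) · (6/5) · (7/6) · (8/7) · (9/8) · … (32 factors total). The numerators and denominators telescope so the product is an integer; carrying out the multiplication exactly gives PP(1, 4, 8) = 495.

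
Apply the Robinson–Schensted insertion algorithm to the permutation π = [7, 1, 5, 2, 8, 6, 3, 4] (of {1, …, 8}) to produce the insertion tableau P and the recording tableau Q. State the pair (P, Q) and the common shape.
P = [1, 2, 3, 4] / [5, 6] / [7, 8];  Q = [1, 3, 5, 8] / [2, 6] / [4, 7];  common shape = (4, 2, 2)

Row-insert the values π_1, π_2, … into P one at a time, bumping the leftmost entry strictly greater than the inserted value down to the next row. The recording tableau Q records, in position (i, j), the step at which that cell was added to P.
  Insert 7 (step 1): P = [7];  Q = [1]
  Insert 1 (step 2): P = [1] / [7];  Q = [1] / [2]
  Insert 5 (step 3): P = [1, 5] / [7];  Q = [1, 3] / [2]
  Insert 2 (step 4): P = [1, 2] / [5] / [7];  Q = [1, 3] / [2] / [4]
  Insert 8 (step 5): P = [1, 2, 8] / [5] / [7];  Q = [1, 3, 5] / [2] / [4]
  Insert 6 (step 6): P = [1, 2, 6] / [5, 8] / [7];  Q = [1, 3, 5] / [2, 6] / [4]
  Insert 3 (step 7): P = [1, 2, 3] / [5, 6] / [7, 8];  Q = [1, 3, 5] / [2, 6] / [4, 7]
  Insert 4 (step 8): P = [1, 2, 3, 4] / [5, 6] / [7, 8];  Q = [1, 3, 5, 8] / [2, 6] / [4, 7]
Final shape: (4, 2, 2).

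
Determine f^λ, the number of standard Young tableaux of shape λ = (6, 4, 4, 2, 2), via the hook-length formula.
# SYT of shape (6, 4, 4, 2, 2) = 6534528

Hook-length formula: f^λ = n! / Π hook(c), product over all cells c of the Young diagram. For λ = (6, 4, 4, 2, 2), n = 18 boxes. Hook lengths by row (left-to-right, top-to-bottom): [10, 9, 6, 5, 2, 1]; [7, 6, 3, 2]; [6, 5, 2, 1]; [3, 2]; [2, 1]. Product of hooks = 979776000. So f^λ = 18! / 979776000 = 6402373705728000 / 979776000 = 6534528.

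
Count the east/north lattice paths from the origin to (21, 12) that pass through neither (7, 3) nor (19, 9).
Number of paths = 209962320

Inclusion–exclusion. Total paths: C(33, 21) = 354817320. Through P₁: C(10, 7)·C(23, 14) = 98062800. Through P₂: C(28, 19)·C(5, 2) = 69069000. Since P₁ is strictly southwest of P₂, a monotone path through both must visit P₁ then P₂; paths through both = C(10, 7)·C(18, 12)·C(5, 2) = 22276800. Avoid both = 354817320 − 98062800 − 69069000 + 22276800 = 209962320.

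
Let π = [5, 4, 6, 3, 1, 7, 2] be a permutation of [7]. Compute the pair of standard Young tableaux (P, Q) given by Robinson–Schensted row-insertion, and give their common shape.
P = [1, 2, 7] / [3, 6] / [4] / [5];  Q = [1, 3, 6] / [2, 7] / [4] / [5];  common shape = (3, 2, 1, 1)

Row-insert the values π_1, π_2, … into P one at a time, bumping the leftmost entry strictly greater than the inserted value down to the next row. The recording tableau Q records, in position (i, j), the step at which that cell was added to P.
  Insert 5 (step 1): P = [5];  Q = [1]
  Insert 4 (step 2): P = [4] / [5];  Q = [1] / [2]
  Insert 6 (step 3): P = [4, 6] / [5];  Q = [1, 3] / [2]
  Insert 3 (step 4): P = [3, 6] / [4] / [5];  Q = [1, 3] / [2] / [4]
  Insert 1 (step 5): P = [1, 6] / [3] / [4] / [5];  Q = [1, 3] / [2] / [4] / [5]
  Insert 7 (step 6): P = [1, 6, 7] / [3] / [4] / [5];  Q = [1, 3, 6] / [2] / [4] / [5]
  Insert 2 (step 7): P = [1, 2, 7] / [3, 6] / [4] / [5];  Q = [1, 3, 6] / [2, 7] / [4] / [5]
Final shape: (3, 2, 1, 1).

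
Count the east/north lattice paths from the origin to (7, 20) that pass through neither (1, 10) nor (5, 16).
Number of paths = 529357

Inclusion–exclusion. Total paths: C(27, 7) = 888030. Through P₁: C(11, 1)·C(16, 6) = 88088. Through P₂: C(21, 5)·C(6, 2) = 305235. Since P₁ is strictly southwest of P₂, a monotone path through both must visit P₁ then P₂; paths through both = C(11, 1)·C(10, 4)·C(6, 2) = 34650. Avoid both = 888030 − 88088 − 305235 + 34650 = 529357.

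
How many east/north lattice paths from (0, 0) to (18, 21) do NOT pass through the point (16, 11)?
Number of paths = 61498642920

Total paths from (0, 0) to (18, 21): C(39, 18) = 62359143990. Paths through (16, 11): (paths (0, 0) → (16, 11)) × (paths (16, 11) → (18, 21)) = C(27, 16) · C(12, 2) = 13037895 · 66 = 860501070. Avoidance count = 62359143990 − 860501070 = 61498642920.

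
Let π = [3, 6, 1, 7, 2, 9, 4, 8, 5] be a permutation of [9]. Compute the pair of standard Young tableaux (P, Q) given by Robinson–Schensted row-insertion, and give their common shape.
P = [1, 2, 4, 5] / [3, 6, 7, 8] / [9];  Q = [1, 2, 4, 6] / [3, 5, 7, 8] / [9];  common shape = (4, 4, 1)

Row-insert the values π_1, π_2, … into P one at a time, bumping the leftmost entry strictly greater than the inserted value down to the next row. The recording tableau Q records, in position (i, j), the step at which that cell was added to P.
  Insert 3 (step 1): P = [3];  Q = [1]
  Insert 6 (step 2): P = [3, 6];  Q = [1, 2]
  Insert 1 (step 3): P = [1, 6] / [3];  Q = [1, 2] / [3]
  Insert 7 (step 4): P = [1, 6, 7] / [3];  Q = [1, 2, 4] / [3]
  Insert 2 (step 5): P = [1, 2, 7] / [3, 6];  Q = [1, 2, 4] / [3, 5]
  Insert 9 (step 6): P = [1, 2, 7, 9] / [3, 6];  Q = [1, 2, 4, 6] / [3, 5]
  Insert 4 (step 7): P = [1, 2, 4, 9] / [3, 6, 7];  Q = [1, 2, 4, 6] / [3, 5, 7]
  Insert 8 (step 8): P = [1, 2, 4, 8] / [3, 6, 7, 9];  Q = [1, 2, 4, 6] / [3, 5, 7, 8]
  Insert 5 (step 9): P = [1, 2, 4, 5] / [3, 6, 7, 8] / [9];  Q = [1, 2, 4, 6] / [3, 5, 7, 8] / [9]
Final shape: (4, 4, 1).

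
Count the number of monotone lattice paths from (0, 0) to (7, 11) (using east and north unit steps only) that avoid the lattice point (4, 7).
Number of paths = 20274

Total paths from (0, 0) to (7, 11): C(18, 7) = 31824. Paths through (4, 7): (paths (0, 0) → (4, 7)) × (paths (4, 7) → (7, 11)) = C(11, 4) · C(7, 3) = 330 · 35 = 11550. Avoidance count = 31824 − 11550 = 20274.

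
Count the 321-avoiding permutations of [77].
C_77 = 18793142726809884575211361279087545193250040

These 321-avoiding permutations are counted by the Catalan number C_n = (1/(n + 1)) · C(2n, n). For n = 77: C_77 = (1/78) · C(154, 77) = 1465865132691170996866486179768828525073503120/78 = 18793142726809884575211361279087545193250040.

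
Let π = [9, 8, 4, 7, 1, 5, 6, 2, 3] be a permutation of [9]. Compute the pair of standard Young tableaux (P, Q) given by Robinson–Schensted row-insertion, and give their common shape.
P = [1, 2, 3] / [4, 5, 6] / [7] / [8] / [9];  Q = [1, 4, 7] / [2, 6, 9] / [3] / [5] / [8];  common shape = (3, 3, 1, 1, 1)

Row-insert the values π_1, π_2, … into P one at a time, bumping the leftmost entry strictly greater than the inserted value down to the next row. The recording tableau Q records, in position (i, j), the step at which that cell was added to P.
  Insert 9 (step 1): P = [9];  Q = [1]
  Insert 8 (step 2): P = [8] / [9];  Q = [1] / [2]
  Insert 4 (step 3): P = [4] / [8] / [9];  Q = [1] / [2] / [3]
  Insert 7 (step 4): P = [4, 7] / [8] / [9];  Q = [1, 4] / [2] / [3]
  Insert 1 (step 5): P = [1, 7] / [4] / [8] / [9];  Q = [1, 4] / [2] / [3] / [5]
  Insert 5 (step 6): P = [1, 5] / [4, 7] / [8] / [9];  Q = [1, 4] / [2, 6] / [3] / [5]
  Insert 6 (step 7): P = [1, 5, 6] / [4, 7] / [8] / [9];  Q = [1, 4, 7] / [2, 6] / [3] / [5]
  Insert 2 (step 8): P = [1, 2, 6] / [4, 5] / [7] / [8] / [9];  Q = [1, 4, 7] / [2, 6] / [3] / [5] / [8]
  Insert 3 (step 9): P = [1, 2, 3] / [4, 5, 6] / [7] / [8] / [9];  Q = [1, 4, 7] / [2, 6, 9] / [3] / [5] / [8]
Final shape: (3, 3, 1, 1, 1).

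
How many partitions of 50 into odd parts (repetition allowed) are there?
p_odd(50) = 3658

Enumerate partitions using only odd parts via the recurrence o(n, m) = o(n, m−2) + o(n−m, m) over odd m, starting from the largest odd part ≤ n. This gives p_odd(50) = 3658. (Euler's theorem: equals the count of distinct-part partitions.)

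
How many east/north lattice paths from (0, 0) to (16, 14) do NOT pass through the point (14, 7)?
Number of paths = 141236595

Total paths from (0, 0) to (16, 14): C(30, 16) = 145422675. Paths through (14, 7): (paths (0, 0) → (14, 7)) × (paths (14, 7) → (16, 14)) = C(21, 14) · C(9, 2) = 116280 · 36 = 4186080. Avoidance count = 145422675 − 4186080 = 141236595.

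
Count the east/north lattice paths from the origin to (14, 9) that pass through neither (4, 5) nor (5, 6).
Number of paths = 644864

Inclusion–exclusion. Total paths: C(23, 14) = 817190. Through P₁: C(9, 4)·C(14, 10) = 126126. Through P₂: C(11, 5)·C(12, 9) = 101640. Since P₁ is strictly southwest of P₂, a monotone path through both must visit P₁ then P₂; paths through both = C(9, 4)·C(2, 1)·C(12, 9) = 55440. Avoid both = 817190 − 126126 − 101640 + 55440 = 644864.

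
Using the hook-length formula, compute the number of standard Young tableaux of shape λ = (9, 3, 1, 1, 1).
# SYT of shape (9, 3, 1, 1, 1) = 26950

Hook-length formula: f^λ = n! / Π hook(c), product over all cells c of the Young diagram. For λ = (9, 3, 1, 1, 1), n = 15 boxes. Hook lengths by row (left-to-right, top-to-bottom): [13, 9, 8, 6, 5, 4, 3, 2, 1]; [6, 2, 1]; [3]; [2]; [1]. Product of hooks = 48522240. So f^λ = 15! / 48522240 = 1307674368000 / 48522240 = 26950.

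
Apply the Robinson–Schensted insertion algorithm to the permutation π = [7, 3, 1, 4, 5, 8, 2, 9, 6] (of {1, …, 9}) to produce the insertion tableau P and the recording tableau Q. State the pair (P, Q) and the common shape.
P = [1, 2, 5, 6, 9] / [3, 4, 8] / [7];  Q = [1, 4, 5, 6, 8] / [2, 7, 9] / [3];  common shape = (5, 3, 1)

Row-insert the values π_1, π_2, … into P one at a time, bumping the leftmost entry strictly greater than the inserted value down to the next row. The recording tableau Q records, in position (i, j), the step at which that cell was added to P.
  Insert 7 (step 1): P = [7];  Q = [1]
  Insert 3 (step 2): P = [3] / [7];  Q = [1] / [2]
  Insert 1 (step 3): P = [1] / [3] / [7];  Q = [1] / [2] / [3]
  Insert 4 (step 4): P = [1, 4] / [3] / [7];  Q = [1, 4] / [2] / [3]
  Insert 5 (step 5): P = [1, 4, 5] / [3] / [7];  Q = [1, 4, 5] / [2] / [3]
  Insert 8 (step 6): P = [1, 4, 5, 8] / [3] / [7];  Q = [1, 4, 5, 6] / [2] / [3]
  Insert 2 (step 7): P = [1, 2, 5, 8] / [3, 4] / [7];  Q = [1, 4, 5, 6] / [2, 7] / [3]
  Insert 9 (step 8): P = [1, 2, 5, 8, 9] / [3, 4] / [7];  Q = [1, 4, 5, 6, 8] / [2, 7] / [3]
  Insert 6 (step 9): P = [1, 2, 5, 6, 9] / [3, 4, 8] / [7];  Q = [1, 4, 5, 6, 8] / [2, 7, 9] / [3]
Final shape: (5, 3, 1).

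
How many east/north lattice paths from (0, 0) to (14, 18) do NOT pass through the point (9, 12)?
Number of paths = 335639940

Total paths from (0, 0) to (14, 18): C(32, 14) = 471435600. Paths through (9, 12): (paths (0, 0) → (9, 12)) × (paths (9, 12) → (14, 18)) = C(21, 9) · C(11, 5) = 293930 · 462 = 135795660. Avoidance count = 471435600 − 135795660 = 335639940.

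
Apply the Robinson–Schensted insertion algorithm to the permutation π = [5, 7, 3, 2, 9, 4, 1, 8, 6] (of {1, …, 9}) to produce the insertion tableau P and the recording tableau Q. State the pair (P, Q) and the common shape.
P = [1, 4, 6] / [2, 7, 8] / [3, 9] / [5];  Q = [1, 2, 5] / [3, 6, 8] / [4, 9] / [7];  common shape = (3, 3, 2, 1)

Row-insert the values π_1, π_2, … into P one at a time, bumping the leftmost entry strictly greater than the inserted value down to the next row. The recording tableau Q records, in position (i, j), the step at which that cell was added to P.
  Insert 5 (step 1): P = [5];  Q = [1]
  Insert 7 (step 2): P = [5, 7];  Q = [1, 2]
  Insert 3 (step 3): P = [3, 7] / [5];  Q = [1, 2] / [3]
  Insert 2 (step 4): P = [2, 7] / [3] / [5];  Q = [1, 2] / [3] / [4]
  Insert 9 (step 5): P = [2, 7, 9] / [3] / [5];  Q = [1, 2, 5] / [3] / [4]
  Insert 4 (step 6): P = [2, 4, 9] / [3, 7] / [5];  Q = [1, 2, 5] / [3, 6] / [4]
  Insert 1 (step 7): P = [1, 4, 9] / [2, 7] / [3] / [5];  Q = [1, 2, 5] / [3, 6] / [4] / [7]
  Insert 8 (step 8): P = [1, 4, 8] / [2, 7, 9] / [3] / [5];  Q = [1, 2, 5] / [3, 6, 8] / [4] / [7]
  Insert 6 (step 9): P = [1, 4, 6] / [2, 7, 8] / [3, 9] / [5];  Q = [1, 2, 5] / [3, 6, 8] / [4, 9] / [7]
Final shape: (3, 3, 2, 1).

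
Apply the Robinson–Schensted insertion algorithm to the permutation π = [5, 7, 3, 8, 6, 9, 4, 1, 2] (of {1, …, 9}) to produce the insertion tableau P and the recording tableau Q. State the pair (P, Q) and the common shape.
P = [1, 2, 8, 9] / [3, 4] / [5, 6] / [7];  Q = [1, 2, 4, 6] / [3, 5] / [7, 9] / [8];  common shape = (4, 2, 2, 1)

Row-insert the values π_1, π_2, … into P one at a time, bumping the leftmost entry strictly greater than the inserted value down to the next row. The recording tableau Q records, in position (i, j), the step at which that cell was added to P.
  Insert 5 (step 1): P = [5];  Q = [1]
  Insert 7 (step 2): P = [5, 7];  Q = [1, 2]
  Insert 3 (step 3): P = [3, 7] / [5];  Q = [1, 2] / [3]
  Insert 8 (step 4): P = [3, 7, 8] / [5];  Q = [1, 2, 4] / [3]
  Insert 6 (step 5): P = [3, 6, 8] / [5, 7];  Q = [1, 2, 4] / [3, 5]
  Insert 9 (step 6): P = [3, 6, 8, 9] / [5, 7];  Q = [1, 2, 4, 6] / [3, 5]
  Insert 4 (step 7): P = [3, 4, 8, 9] / [5, 6] / [7];  Q = [1, 2, 4, 6] / [3, 5] / [7]
  Insert 1 (step 8): P = [1, 4, 8, 9] / [3, 6] / [5] / [7];  Q = [1, 2, 4, 6] / [3, 5] / [7] / [8]
  Insert 2 (step 9): P = [1, 2, 8, 9] / [3, 4] / [5, 6] / [7];  Q = [1, 2, 4, 6] / [3, 5] / [7, 9] / [8]
Final shape: (4, 2, 2, 1).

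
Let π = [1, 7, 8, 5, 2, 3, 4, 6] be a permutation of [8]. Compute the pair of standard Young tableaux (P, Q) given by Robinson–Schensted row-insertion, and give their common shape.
P = [1, 2, 3, 4, 6] / [5, 8] / [7];  Q = [1, 2, 3, 7, 8] / [4, 6] / [5];  common shape = (5, 2, 1)

Row-insert the values π_1, π_2, … into P one at a time, bumping the leftmost entry strictly greater than the inserted value down to the next row. The recording tableau Q records, in position (i, j), the step at which that cell was added to P.
  Insert 1 (step 1): P = [1];  Q = [1]
  Insert 7 (step 2): P = [1, 7];  Q = [1, 2]
  Insert 8 (step 3): P = [1, 7, 8];  Q = [1, 2, 3]
  Insert 5 (step 4): P = [1, 5, 8] / [7];  Q = [1, 2, 3] / [4]
  Insert 2 (step 5): P = [1, 2, 8] / [5] / [7];  Q = [1, 2, 3] / [4] / [5]
  Insert 3 (step 6): P = [1, 2, 3] / [5, 8] / [7];  Q = [1, 2, 3] / [4, 6] / [5]
  Insert 4 (step 7): P = [1, 2, 3, 4] / [5, 8] / [7];  Q = [1, 2, 3, 7] / [4, 6] / [5]
  Insert 6 (step 8): P = [1, 2, 3, 4, 6] / [5, 8] / [7];  Q = [1, 2, 3, 7, 8] / [4, 6] / [5]
Final shape: (5, 2, 1).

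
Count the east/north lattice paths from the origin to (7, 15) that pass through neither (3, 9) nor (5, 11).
Number of paths = 78624

Inclusion–exclusion. Total paths: C(22, 7) = 170544. Through P₁: C(12, 3)·C(10, 4) = 46200. Through P₂: C(16, 5)·C(6, 2) = 65520. Since P₁ is strictly southwest of P₂, a monotone path through both must visit P₁ then P₂; paths through both = C(12, 3)·C(4, 2)·C(6, 2) = 19800. Avoid both = 170544 − 46200 − 65520 + 19800 = 78624.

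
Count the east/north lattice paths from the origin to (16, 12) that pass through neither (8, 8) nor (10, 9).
Number of paths = 19534593

Inclusion–exclusion. Total paths: C(28, 16) = 30421755. Through P₁: C(16, 8)·C(12, 8) = 6370650. Through P₂: C(19, 10)·C(9, 6) = 7759752. Since P₁ is strictly southwest of P₂, a monotone path through both must visit P₁ then P₂; paths through both = C(16, 8)·C(3, 2)·C(9, 6) = 3243240. Avoid both = 30421755 − 6370650 − 7759752 + 3243240 = 19534593.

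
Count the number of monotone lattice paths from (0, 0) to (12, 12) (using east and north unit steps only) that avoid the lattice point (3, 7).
Number of paths = 2463916

Total paths from (0, 0) to (12, 12): C(24, 12) = 2704156. Paths through (3, 7): (paths (0, 0) → (3, 7)) × (paths (3, 7) → (12, 12)) = C(10, 3) · C(14, 9) = 120 · 2002 = 240240. Avoidance count = 2704156 − 240240 = 2463916.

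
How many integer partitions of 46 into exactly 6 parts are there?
p(46, 6 parts) = 3692

Partitions of n into exactly k parts are in bijection with partitions of n − k into at most k parts (subtract 1 from each part). So p(46, exactly 6) = p(40, parts ≤ 6). Computing via the recurrence p(m, j) = p(m, j−1) + p(m−j, j) gives 3692.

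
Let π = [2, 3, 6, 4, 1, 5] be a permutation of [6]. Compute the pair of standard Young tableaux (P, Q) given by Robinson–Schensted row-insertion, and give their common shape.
P = [1, 3, 4, 5] / [2] / [6];  Q = [1, 2, 3, 6] / [4] / [5];  common shape = (4, 1, 1)

Row-insert the values π_1, π_2, … into P one at a time, bumping the leftmost entry strictly greater than the inserted value down to the next row. The recording tableau Q records, in position (i, j), the step at which that cell was added to P.
  Insert 2 (step 1): P = [2];  Q = [1]
  Insert 3 (step 2): P = [2, 3];  Q = [1, 2]
  Insert 6 (step 3): P = [2, 3, 6];  Q = [1, 2, 3]
  Insert 4 (step 4): P = [2, 3, 4] / [6];  Q = [1, 2, 3] / [4]
  Insert 1 (step 5): P = [1, 3, 4] / [2] / [6];  Q = [1, 2, 3] / [4] / [5]
  Insert 5 (step 6): P = [1, 3, 4, 5] / [2] / [6];  Q = [1, 2, 3, 6] / [4] / [5]
Final shape: (4, 1, 1).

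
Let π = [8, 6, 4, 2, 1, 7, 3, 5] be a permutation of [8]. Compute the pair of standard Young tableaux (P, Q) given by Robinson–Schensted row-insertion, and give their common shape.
P = [1, 3, 5] / [2, 7] / [4] / [6] / [8];  Q = [1, 6, 8] / [2, 7] / [3] / [4] / [5];  common shape = (3, 2, 1, 1, 1)

Row-insert the values π_1, π_2, … into P one at a time, bumping the leftmost entry strictly greater than the inserted value down to the next row. The recording tableau Q records, in position (i, j), the step at which that cell was added to P.
  Insert 8 (step 1): P = [8];  Q = [1]
  Insert 6 (step 2): P = [6] / [8];  Q = [1] / [2]
  Insert 4 (step 3): P = [4] / [6] / [8];  Q = [1] / [2] / [3]
  Insert 2 (step 4): P = [2] / [4] / [6] / [8];  Q = [1] / [2] / [3] / [4]
  Insert 1 (step 5): P = [1] / [2] / [4] / [6] / [8];  Q = [1] / [2] / [3] / [4] / [5]
  Insert 7 (step 6): P = [1, 7] / [2] / [4] / [6] / [8];  Q = [1, 6] / [2] / [3] / [4] / [5]
  Insert 3 (step 7): P = [1, 3] / [2, 7] / [4] / [6] / [8];  Q = [1, 6] / [2, 7] / [3] / [4] / [5]
  Insert 5 (step 8): P = [1, 3, 5] / [2, 7] / [4] / [6] / [8];  Q = [1, 6, 8] / [2, 7] / [3] / [4] / [5]
Final shape: (3, 2, 1, 1, 1).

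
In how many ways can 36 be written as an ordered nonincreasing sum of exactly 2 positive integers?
p(36, 2 parts) = 18

Partitions of n into exactly k parts are in bijection with partitions of n − k into at most k parts (subtract 1 from each part). So p(36, exactly 2) = p(34, parts ≤ 2). Computing via the recurrence p(m, j) = p(m, j−1) + p(m−j, j) gives 18.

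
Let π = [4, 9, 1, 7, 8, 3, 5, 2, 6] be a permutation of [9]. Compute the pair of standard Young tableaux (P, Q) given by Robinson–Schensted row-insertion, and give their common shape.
P = [1, 2, 5, 6] / [3, 7, 8] / [4] / [9];  Q = [1, 2, 5, 9] / [3, 4, 7] / [6] / [8];  common shape = (4, 3, 1, 1)

Row-insert the values π_1, π_2, … into P one at a time, bumping the leftmost entry strictly greater than the inserted value down to the next row. The recording tableau Q records, in position (i, j), the step at which that cell was added to P.
  Insert 4 (step 1): P = [4];  Q = [1]
  Insert 9 (step 2): P = [4, 9];  Q = [1, 2]
  Insert 1 (step 3): P = [1, 9] / [4];  Q = [1, 2] / [3]
  Insert 7 (step 4): P = [1, 7] / [4, 9];  Q = [1, 2] / [3, 4]
  Insert 8 (step 5): P = [1, 7, 8] / [4, 9];  Q = [1, 2, 5] / [3, 4]
  Insert 3 (step 6): P = [1, 3, 8] / [4, 7] / [9];  Q = [1, 2, 5] / [3, 4] / [6]
  Insert 5 (step 7): P = [1, 3, 5] / [4, 7, 8] / [9];  Q = [1, 2, 5] / [3, 4, 7] / [6]
  Insert 2 (step 8): P = [1, 2, 5] / [3, 7, 8] / [4] / [9];  Q = [1, 2, 5] / [3, 4, 7] / [6] / [8]
  Insert 6 (step 9): P = [1, 2, 5, 6] / [3, 7, 8] / [4] / [9];  Q = [1, 2, 5, 9] / [3, 4, 7] / [6] / [8]
Final shape: (4, 3, 1, 1).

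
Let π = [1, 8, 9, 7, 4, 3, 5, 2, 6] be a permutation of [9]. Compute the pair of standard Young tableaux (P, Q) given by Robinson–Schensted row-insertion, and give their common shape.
P = [1, 2, 5, 6] / [3, 9] / [4] / [7] / [8];  Q = [1, 2, 3, 9] / [4, 7] / [5] / [6] / [8];  common shape = (4, 2, 1, 1, 1)

Row-insert the values π_1, π_2, … into P one at a time, bumping the leftmost entry strictly greater than the inserted value down to the next row. The recording tableau Q records, in position (i, j), the step at which that cell was added to P.
  Insert 1 (step 1): P = [1];  Q = [1]
  Insert 8 (step 2): P = [1, 8];  Q = [1, 2]
  Insert 9 (step 3): P = [1, 8, 9];  Q = [1, 2, 3]
  Insert 7 (step 4): P = [1, 7, 9] / [8];  Q = [1, 2, 3] / [4]
  Insert 4 (step 5): P = [1, 4, 9] / [7] / [8];  Q = [1, 2, 3] / [4] / [5]
  Insert 3 (step 6): P = [1, 3, 9] / [4] / [7] / [8];  Q = [1, 2, 3] / [4] / [5] / [6]
  Insert 5 (step 7): P = [1, 3, 5] / [4, 9] / [7] / [8];  Q = [1, 2, 3] / [4, 7] / [5] / [6]
  Insert 2 (step 8): P = [1, 2, 5] / [3, 9] / [4] / [7] / [8];  Q = [1, 2, 3] / [4, 7] / [5] / [6] / [8]
  Insert 6 (step 9): P = [1, 2, 5, 6] / [3, 9] / [4] / [7] / [8];  Q = [1, 2, 3, 9] / [4, 7] / [5] / [6] / [8]
Final shape: (4, 2, 1, 1, 1).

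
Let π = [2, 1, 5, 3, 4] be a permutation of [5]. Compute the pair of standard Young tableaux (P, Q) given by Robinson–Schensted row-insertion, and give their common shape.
P = [1, 3, 4] / [2, 5];  Q = [1, 3, 5] / [2, 4];  common shape = (3, 2)

Row-insert the values π_1, π_2, … into P one at a time, bumping the leftmost entry strictly greater than the inserted value down to the next row. The recording tableau Q records, in position (i, j), the step at which that cell was added to P.
  Insert 2 (step 1): P = [2];  Q = [1]
  Insert 1 (step 2): P = [1] / [2];  Q = [1] / [2]
  Insert 5 (step 3): P = [1, 5] / [2];  Q = [1, 3] / [2]
  Insert 3 (step 4): P = [1, 3] / [2, 5];  Q = [1, 3] / [2, 4]
  Insert 4 (step 5): P = [1, 3, 4] / [2, 5];  Q = [1, 3, 5] / [2, 4]
Final shape: (3, 2).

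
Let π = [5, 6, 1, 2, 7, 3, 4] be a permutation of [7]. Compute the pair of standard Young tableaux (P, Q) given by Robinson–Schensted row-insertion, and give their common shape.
P = [1, 2, 3, 4] / [5, 6, 7];  Q = [1, 2, 5, 7] / [3, 4, 6];  common shape = (4, 3)

Row-insert the values π_1, π_2, … into P one at a time, bumping the leftmost entry strictly greater than the inserted value down to the next row. The recording tableau Q records, in position (i, j), the step at which that cell was added to P.
  Insert 5 (step 1): P = [5];  Q = [1]
  Insert 6 (step 2): P = [5, 6];  Q = [1, 2]
  Insert 1 (step 3): P = [1, 6] / [5];  Q = [1, 2] / [3]
  Insert 2 (step 4): P = [1, 2] / [5, 6];  Q = [1, 2] / [3, 4]
  Insert 7 (step 5): P = [1, 2, 7] / [5, 6];  Q = [1, 2, 5] / [3, 4]
  Insert 3 (step 6): P = [1, 2, 3] / [5, 6, 7];  Q = [1, 2, 5] / [3, 4, 6]
  Insert 4 (step 7): P = [1, 2, 3, 4] / [5, 6, 7];  Q = [1, 2, 5, 7] / [3, 4, 6]
Final shape: (4, 3).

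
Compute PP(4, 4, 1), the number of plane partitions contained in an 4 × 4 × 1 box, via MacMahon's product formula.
PP(4, 4, 1) = 70

Evaluate the triple product over i = 1..4, j = 1..4, k = 1..1. The factors are (2/1) · (3/2) · (4/3) · (5/4) · (3/2) · (4/3) · (5/4) · (6/5) · … (16 factors total). The numerators and denominators telescope so the product is an integer; carrying out the multiplication exactly gives PP(4, 4, 1) = 70.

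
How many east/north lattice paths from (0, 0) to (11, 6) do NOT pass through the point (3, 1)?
Number of paths = 7228

Total paths from (0, 0) to (11, 6): C(17, 11) = 12376. Paths through (3, 1): (paths (0, 0) → (3, 1)) × (paths (3, 1) → (11, 6)) = C(4, 3) · C(13, 8) = 4 · 1287 = 5148. Avoidance count = 12376 − 5148 = 7228.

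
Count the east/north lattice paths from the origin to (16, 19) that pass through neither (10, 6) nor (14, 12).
Number of paths = 3555519174

Inclusion–exclusion. Total paths: C(35, 16) = 4059928950. Through P₁: C(16, 10)·C(19, 6) = 217273056. Through P₂: C(26, 14)·C(9, 2) = 347677200. Since P₁ is strictly southwest of P₂, a monotone path through both must visit P₁ then P₂; paths through both = C(16, 10)·C(10, 4)·C(9, 2) = 60540480. Avoid both = 4059928950 − 217273056 − 347677200 + 60540480 = 3555519174.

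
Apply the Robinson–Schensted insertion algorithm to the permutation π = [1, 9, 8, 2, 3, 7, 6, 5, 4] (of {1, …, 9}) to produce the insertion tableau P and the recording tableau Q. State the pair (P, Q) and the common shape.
P = [1, 2, 3, 4] / [5] / [6] / [7] / [8] / [9];  Q = [1, 2, 5, 6] / [3] / [4] / [7] / [8] / [9];  common shape = (4, 1, 1, 1, 1, 1)

Row-insert the values π_1, π_2, … into P one at a time, bumping the leftmost entry strictly greater than the inserted value down to the next row. The recording tableau Q records, in position (i, j), the step at which that cell was added to P.
  Insert 1 (step 1): P = [1];  Q = [1]
  Insert 9 (step 2): P = [1, 9];  Q = [1, 2]
  Insert 8 (step 3): P = [1, 8] / [9];  Q = [1, 2] / [3]
  Insert 2 (step 4): P = [1, 2] / [8] / [9];  Q = [1, 2] / [3] / [4]
  Insert 3 (step 5): P = [1, 2, 3] / [8] / [9];  Q = [1, 2, 5] / [3] / [4]
  Insert 7 (step 6): P = [1, 2, 3, 7] / [8] / [9];  Q = [1, 2, 5, 6] / [3] / [4]
  Insert 6 (step 7): P = [1, 2, 3, 6] / [7] / [8] / [9];  Q = [1, 2, 5, 6] / [3] / [4] / [7]
  Insert 5 (step 8): P = [1, 2, 3, 5] / [6] / [7] / [8] / [9];  Q = [1, 2, 5, 6] / [3] / [4] / [7] / [8]
  Insert 4 (step 9): P = [1, 2, 3, 4] / [5] / [6] / [7] / [8] / [9];  Q = [1, 2, 5, 6] / [3] / [4] / [7] / [8] / [9]
Final shape: (4, 1, 1, 1, 1, 1).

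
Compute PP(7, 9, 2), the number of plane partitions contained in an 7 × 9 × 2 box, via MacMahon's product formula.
PP(7, 9, 2) = 27810640

Evaluate the triple product over i = 1..7, j = 1..9, k = 1..2. The factors are (2/1) · (3/2) · (3/2) · (4/3) · (4/3) · (5/4) · (5/4) · (6/5) · … (126 factors total). The numerators and denominators telescope so the product is an integer; carrying out the multiplication exactly gives PP(7, 9, 2) = 27810640.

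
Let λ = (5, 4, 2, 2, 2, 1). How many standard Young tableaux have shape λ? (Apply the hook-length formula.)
# SYT of shape (5, 4, 2, 2, 2, 1) = 630630

Hook-length formula: f^λ = n! / Π hook(c), product over all cells c of the Young diagram. For λ = (5, 4, 2, 2, 2, 1), n = 16 boxes. Hook lengths by row (left-to-right, top-to-bottom): [10, 8, 4, 3, 1]; [8, 6, 2, 1]; [5, 3]; [4, 2]; [3, 1]; [1]. Product of hooks = 33177600. So f^λ = 16! / 33177600 = 20922789888000 / 33177600 = 630630.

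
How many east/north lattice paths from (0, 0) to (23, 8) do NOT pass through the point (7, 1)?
Number of paths = 5927469

Total paths from (0, 0) to (23, 8): C(31, 23) = 7888725. Paths through (7, 1): (paths (0, 0) → (7, 1)) × (paths (7, 1) → (23, 8)) = C(8, 7) · C(23, 16) = 8 · 245157 = 1961256. Avoidance count = 7888725 − 1961256 = 5927469.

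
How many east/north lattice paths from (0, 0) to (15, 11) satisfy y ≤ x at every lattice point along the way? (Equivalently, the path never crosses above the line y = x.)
Number of paths = 2414425

By the reflection principle (André's argument), the number of monotone paths to (15, 11) with n ≤ m that never go above y = x is C(26, 15) − C(26, 16) = 7726160 − 5311735 = 2414425.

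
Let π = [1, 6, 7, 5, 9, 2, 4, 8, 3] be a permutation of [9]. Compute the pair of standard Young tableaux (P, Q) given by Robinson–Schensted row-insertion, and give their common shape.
P = [1, 2, 3, 8] / [4, 7, 9] / [5] / [6];  Q = [1, 2, 3, 5] / [4, 7, 8] / [6] / [9];  common shape = (4, 3, 1, 1)

Row-insert the values π_1, π_2, … into P one at a time, bumping the leftmost entry strictly greater than the inserted value down to the next row. The recording tableau Q records, in position (i, j), the step at which that cell was added to P.
  Insert 1 (step 1): P = [1];  Q = [1]
  Insert 6 (step 2): P = [1, 6];  Q = [1, 2]
  Insert 7 (step 3): P = [1, 6, 7];  Q = [1, 2, 3]
  Insert 5 (step 4): P = [1, 5, 7] / [6];  Q = [1, 2, 3] / [4]
  Insert 9 (step 5): P = [1, 5, 7, 9] / [6];  Q = [1, 2, 3, 5] / [4]
  Insert 2 (step 6): P = [1, 2, 7, 9] / [5] / [6];  Q = [1, 2, 3, 5] / [4] / [6]
  Insert 4 (step 7): P = [1, 2, 4, 9] / [5, 7] / [6];  Q = [1, 2, 3, 5] / [4, 7] / [6]
  Insert 8 (step 8): P = [1, 2, 4, 8] / [5, 7, 9] / [6];  Q = [1, 2, 3, 5] / [4, 7, 8] / [6]
  Insert 3 (step 9): P = [1, 2, 3, 8] / [4, 7, 9] / [5] / [6];  Q = [1, 2, 3, 5] / [4, 7, 8] / [6] / [9]
Final shape: (4, 3, 1, 1).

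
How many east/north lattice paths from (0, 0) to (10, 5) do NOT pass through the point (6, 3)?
Number of paths = 1743

Total paths from (0, 0) to (10, 5): C(15, 10) = 3003. Paths through (6, 3): (paths (0, 0) → (6, 3)) × (paths (6, 3) → (10, 5)) = C(9, 6) · C(6, 4) = 84 · 15 = 1260. Avoidance count = 3003 − 1260 = 1743.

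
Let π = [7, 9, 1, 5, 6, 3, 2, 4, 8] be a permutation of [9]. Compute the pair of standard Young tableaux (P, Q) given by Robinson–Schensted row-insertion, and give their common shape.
P = [1, 2, 4, 8] / [3, 6] / [5, 9] / [7];  Q = [1, 2, 5, 9] / [3, 4] / [6, 8] / [7];  common shape = (4, 2, 2, 1)

Row-insert the values π_1, π_2, … into P one at a time, bumping the leftmost entry strictly greater than the inserted value down to the next row. The recording tableau Q records, in position (i, j), the step at which that cell was added to P.
  Insert 7 (step 1): P = [7];  Q = [1]
  Insert 9 (step 2): P = [7, 9];  Q = [1, 2]
  Insert 1 (step 3): P = [1, 9] / [7];  Q = [1, 2] / [3]
  Insert 5 (step 4): P = [1, 5] / [7, 9];  Q = [1, 2] / [3, 4]
  Insert 6 (step 5): P = [1, 5, 6] / [7, 9];  Q = [1, 2, 5] / [3, 4]
  Insert 3 (step 6): P = [1, 3, 6] / [5, 9] / [7];  Q = [1, 2, 5] / [3, 4] / [6]
  Insert 2 (step 7): P = [1, 2, 6] / [3, 9] / [5] / [7];  Q = [1, 2, 5] / [3, 4] / [6] / [7]
  Insert 4 (step 8): P = [1, 2, 4] / [3, 6] / [5, 9] / [7];  Q = [1, 2, 5] / [3, 4] / [6, 8] / [7]
  Insert 8 (step 9): P = [1, 2, 4, 8] / [3, 6] / [5, 9] / [7];  Q = [1, 2, 5, 9] / [3, 4] / [6, 8] / [7]
Final shape: (4, 2, 2, 1).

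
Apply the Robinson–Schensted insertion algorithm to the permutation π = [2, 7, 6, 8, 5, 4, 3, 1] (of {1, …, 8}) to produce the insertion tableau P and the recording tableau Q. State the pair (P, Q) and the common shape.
P = [1, 3, 8] / [2] / [4] / [5] / [6] / [7];  Q = [1, 2, 4] / [3] / [5] / [6] / [7] / [8];  common shape = (3, 1, 1, 1, 1, 1)

Row-insert the values π_1, π_2, … into P one at a time, bumping the leftmost entry strictly greater than the inserted value down to the next row. The recording tableau Q records, in position (i, j), the step at which that cell was added to P.
  Insert 2 (step 1): P = [2];  Q = [1]
  Insert 7 (step 2): P = [2, 7];  Q = [1, 2]
  Insert 6 (step 3): P = [2, 6] / [7];  Q = [1, 2] / [3]
  Insert 8 (step 4): P = [2, 6, 8] / [7];  Q = [1, 2, 4] / [3]
  Insert 5 (step 5): P = [2, 5, 8] / [6] / [7];  Q = [1, 2, 4] / [3] / [5]
  Insert 4 (step 6): P = [2, 4, 8] / [5] / [6] / [7];  Q = [1, 2, 4] / [3] / [5] / [6]
  Insert 3 (step 7): P = [2, 3, 8] / [4] / [5] / [6] / [7];  Q = [1, 2, 4] / [3] / [5] / [6] / [7]
  Insert 1 (step 8): P = [1, 3, 8] / [2] / [4] / [5] / [6] / [7];  Q = [1, 2, 4] / [3] / [5] / [6] / [7] / [8]
Final shape: (3, 1, 1, 1, 1, 1).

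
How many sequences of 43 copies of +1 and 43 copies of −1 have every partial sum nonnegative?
C_43 = 150853479205085351660700

These ballot sequences are counted by the Catalan number C_n = (1/(n + 1)) · C(2n, n). For n = 43: C_43 = (1/44) · C(86, 43) = 6637553085023755473070800/44 = 150853479205085351660700.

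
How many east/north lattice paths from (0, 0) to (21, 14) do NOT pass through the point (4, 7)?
Number of paths = 2205745080

Total paths from (0, 0) to (21, 14): C(35, 21) = 2319959400. Paths through (4, 7): (paths (0, 0) → (4, 7)) × (paths (4, 7) → (21, 14)) = C(11, 4) · C(24, 17) = 330 · 346104 = 114214320. Avoidance count = 2319959400 − 114214320 = 2205745080.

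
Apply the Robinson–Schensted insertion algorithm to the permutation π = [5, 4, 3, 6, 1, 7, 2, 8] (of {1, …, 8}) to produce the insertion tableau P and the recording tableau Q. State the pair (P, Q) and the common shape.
P = [1, 2, 7, 8] / [3, 6] / [4] / [5];  Q = [1, 4, 6, 8] / [2, 7] / [3] / [5];  common shape = (4, 2, 1, 1)

Row-insert the values π_1, π_2, … into P one at a time, bumping the leftmost entry strictly greater than the inserted value down to the next row. The recording tableau Q records, in position (i, j), the step at which that cell was added to P.
  Insert 5 (step 1): P = [5];  Q = [1]
  Insert 4 (step 2): P = [4] / [5];  Q = [1] / [2]
  Insert 3 (step 3): P = [3] / [4] / [5];  Q = [1] / [2] / [3]
  Insert 6 (step 4): P = [3, 6] / [4] / [5];  Q = [1, 4] / [2] / [3]
  Insert 1 (step 5): P = [1, 6] / [3] / [4] / [5];  Q = [1, 4] / [2] / [3] / [5]
  Insert 7 (step 6): P = [1, 6, 7] / [3] / [4] / [5];  Q = [1, 4, 6] / [2] / [3] / [5]
  Insert 2 (step 7): P = [1, 2, 7] / [3, 6] / [4] / [5];  Q = [1, 4, 6] / [2, 7] / [3] / [5]
  Insert 8 (step 8): P = [1, 2, 7, 8] / [3, 6] / [4] / [5];  Q = [1, 4, 6, 8] / [2, 7] / [3] / [5]
Final shape: (4, 2, 1, 1).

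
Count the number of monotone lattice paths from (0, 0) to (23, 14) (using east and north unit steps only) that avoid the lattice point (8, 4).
Number of paths = 4489050600

Total paths from (0, 0) to (23, 14): C(37, 23) = 6107086800. Paths through (8, 4): (paths (0, 0) → (8, 4)) × (paths (8, 4) → (23, 14)) = C(12, 8) · C(25, 15) = 495 · 3268760 = 1618036200. Avoidance count = 6107086800 − 1618036200 = 4489050600.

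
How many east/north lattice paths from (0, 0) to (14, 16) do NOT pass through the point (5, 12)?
Number of paths = 140998255

Total paths from (0, 0) to (14, 16): C(30, 14) = 145422675. Paths through (5, 12): (paths (0, 0) → (5, 12)) × (paths (5, 12) → (14, 16)) = C(17, 5) · C(13, 9) = 6188 · 715 = 4424420. Avoidance count = 145422675 − 4424420 = 140998255.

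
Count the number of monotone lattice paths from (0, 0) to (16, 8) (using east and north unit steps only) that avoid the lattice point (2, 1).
Number of paths = 386631

Total paths from (0, 0) to (16, 8): C(24, 16) = 735471. Paths through (2, 1): (paths (0, 0) → (2, 1)) × (paths (2, 1) → (16, 8)) = C(3, 2) · C(21, 14) = 3 · 116280 = 348840. Avoidance count = 735471 − 348840 = 386631.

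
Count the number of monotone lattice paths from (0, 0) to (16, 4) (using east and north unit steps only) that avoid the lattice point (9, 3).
Number of paths = 3085

Total paths from (0, 0) to (16, 4): C(20, 16) = 4845. Paths through (9, 3): (paths (0, 0) → (9, 3)) × (paths (9, 3) → (16, 4)) = C(12, 9) · C(8, 7) = 220 · 8 = 1760. Avoidance count = 4845 − 1760 = 3085.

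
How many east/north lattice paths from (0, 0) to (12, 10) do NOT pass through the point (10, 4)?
Number of paths = 618618

Total paths from (0, 0) to (12, 10): C(22, 12) = 646646. Paths through (10, 4): (paths (0, 0) → (10, 4)) × (paths (10, 4) → (12, 10)) = C(14, 10) · C(8, 2) = 1001 · 28 = 28028. Avoidance count = 646646 − 28028 = 618618.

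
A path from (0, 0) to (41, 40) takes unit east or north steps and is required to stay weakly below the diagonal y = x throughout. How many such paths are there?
Number of paths = 10113918591637898134020

By the reflection principle (André's argument), the number of monotone paths to (41, 40) with n ≤ m that never go above y = x is C(81, 41) − C(81, 42) = 212392290424395860814420 − 202278371832757962680400 = 10113918591637898134020.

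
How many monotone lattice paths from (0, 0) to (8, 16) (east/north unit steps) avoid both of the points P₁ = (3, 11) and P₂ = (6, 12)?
Number of paths = 387123

Inclusion–exclusion. Total paths: C(24, 8) = 735471. Through P₁: C(14, 3)·C(10, 5) = 91728. Through P₂: C(18, 6)·C(6, 2) = 278460. Since P₁ is strictly southwest of P₂, a monotone path through both must visit P₁ then P₂; paths through both = C(14, 3)·C(4, 3)·C(6, 2) = 21840. Avoid both = 735471 − 91728 − 278460 + 21840 = 387123.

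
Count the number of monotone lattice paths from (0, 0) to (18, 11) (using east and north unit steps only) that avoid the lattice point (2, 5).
Number of paths = 33030417

Total paths from (0, 0) to (18, 11): C(29, 18) = 34597290. Paths through (2, 5): (paths (0, 0) → (2, 5)) × (paths (2, 5) → (18, 11)) = C(7, 2) · C(22, 16) = 21 · 74613 = 1566873. Avoidance count = 34597290 − 1566873 = 33030417.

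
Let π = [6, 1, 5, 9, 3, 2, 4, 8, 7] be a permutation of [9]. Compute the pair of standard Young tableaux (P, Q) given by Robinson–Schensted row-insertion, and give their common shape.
P = [1, 2, 4, 7] / [3, 8] / [5, 9] / [6];  Q = [1, 3, 4, 8] / [2, 7] / [5, 9] / [6];  common shape = (4, 2, 2, 1)

Row-insert the values π_1, π_2, … into P one at a time, bumping the leftmost entry strictly greater than the inserted value down to the next row. The recording tableau Q records, in position (i, j), the step at which that cell was added to P.
  Insert 6 (step 1): P = [6];  Q = [1]
  Insert 1 (step 2): P = [1] / [6];  Q = [1] / [2]
  Insert 5 (step 3): P = [1, 5] / [6];  Q = [1, 3] / [2]
  Insert 9 (step 4): P = [1, 5, 9] / [6];  Q = [1, 3, 4] / [2]
  Insert 3 (step 5): P = [1, 3, 9] / [5] / [6];  Q = [1, 3, 4] / [2] / [5]
  Insert 2 (step 6): P = [1, 2, 9] / [3] / [5] / [6];  Q = [1, 3, 4] / [2] / [5] / [6]
  Insert 4 (step 7): P = [1, 2, 4] / [3, 9] / [5] / [6];  Q = [1, 3, 4] / [2, 7] / [5] / [6]
  Insert 8 (step 8): P = [1, 2, 4, 8] / [3, 9] / [5] / [6];  Q = [1, 3, 4, 8] / [2, 7] / [5] / [6]
  Insert 7 (step 9): P = [1, 2, 4, 7] / [3, 8] / [5, 9] / [6];  Q = [1, 3, 4, 8] / [2, 7] / [5, 9] / [6]
Final shape: (4, 2, 2, 1).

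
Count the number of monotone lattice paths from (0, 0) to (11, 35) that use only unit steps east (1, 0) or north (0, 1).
Number of paths = 13340783196

A monotone lattice path from (0, 0) to (11, 35) consists of 11 east steps and 35 north steps in some order, so it is determined by which 11 of the 46 steps are east. The count is C(46, 11) = 13340783196.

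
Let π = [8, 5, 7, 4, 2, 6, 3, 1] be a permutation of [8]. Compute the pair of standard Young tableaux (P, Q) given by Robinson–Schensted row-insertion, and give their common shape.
P = [1, 3] / [2, 6] / [4, 7] / [5] / [8];  Q = [1, 3] / [2, 6] / [4, 7] / [5] / [8];  common shape = (2, 2, 2, 1, 1)

Row-insert the values π_1, π_2, … into P one at a time, bumping the leftmost entry strictly greater than the inserted value down to the next row. The recording tableau Q records, in position (i, j), the step at which that cell was added to P.
  Insert 8 (step 1): P = [8];  Q = [1]
  Insert 5 (step 2): P = [5] / [8];  Q = [1] / [2]
  Insert 7 (step 3): P = [5, 7] / [8];  Q = [1, 3] / [2]
  Insert 4 (step 4): P = [4, 7] / [5] / [8];  Q = [1, 3] / [2] / [4]
  Insert 2 (step 5): P = [2, 7] / [4] / [5] / [8];  Q = [1, 3] / [2] / [4] / [5]
  Insert 6 (step 6): P = [2, 6] / [4, 7] / [5] / [8];  Q = [1, 3] / [2, 6] / [4] / [5]
  Insert 3 (step 7): P = [2, 3] / [4, 6] / [5, 7] / [8];  Q = [1, 3] / [2, 6] / [4, 7] / [5]
  Insert 1 (step 8): P = [1, 3] / [2, 6] / [4, 7] / [5] / [8];  Q = [1, 3] / [2, 6] / [4, 7] / [5] / [8]
Final shape: (2, 2, 2, 1, 1).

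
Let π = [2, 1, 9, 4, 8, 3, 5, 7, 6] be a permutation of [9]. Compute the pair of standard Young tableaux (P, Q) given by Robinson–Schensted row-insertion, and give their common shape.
P = [1, 3, 5, 6] / [2, 4, 7] / [8] / [9];  Q = [1, 3, 5, 8] / [2, 4, 7] / [6] / [9];  common shape = (4, 3, 1, 1)

Row-insert the values π_1, π_2, … into P one at a time, bumping the leftmost entry strictly greater than the inserted value down to the next row. The recording tableau Q records, in position (i, j), the step at which that cell was added to P.
  Insert 2 (step 1): P = [2];  Q = [1]
  Insert 1 (step 2): P = [1] / [2];  Q = [1] / [2]
  Insert 9 (step 3): P = [1, 9] / [2];  Q = [1, 3] / [2]
  Insert 4 (step 4): P = [1, 4] / [2, 9];  Q = [1, 3] / [2, 4]
  Insert 8 (step 5): P = [1, 4, 8] / [2, 9];  Q = [1, 3, 5] / [2, 4]
  Insert 3 (step 6): P = [1, 3, 8] / [2, 4] / [9];  Q = [1, 3, 5] / [2, 4] / [6]
  Insert 5 (step 7): P = [1, 3, 5] / [2, 4, 8] / [9];  Q = [1, 3, 5] / [2, 4, 7] / [6]
  Insert 7 (step 8): P = [1, 3, 5, 7] / [2, 4, 8] / [9];  Q = [1, 3, 5, 8] / [2, 4, 7] / [6]
  Insert 6 (step 9): P = [1, 3, 5, 6] / [2, 4, 7] / [8] / [9];  Q = [1, 3, 5, 8] / [2, 4, 7] / [6] / [9]
Final shape: (4, 3, 1, 1).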